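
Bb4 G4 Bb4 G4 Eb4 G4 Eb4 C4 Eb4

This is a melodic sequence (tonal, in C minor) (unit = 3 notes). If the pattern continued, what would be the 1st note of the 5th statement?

Ab3

With 3-note cells, note 1 of each statement runs Bb4, G4, Eb4.
Extending down a 3rd: C4 → Ab3.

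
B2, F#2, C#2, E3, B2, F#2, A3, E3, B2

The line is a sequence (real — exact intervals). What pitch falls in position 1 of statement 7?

F5

Grouping in 3s, the 1st note of each cell is B2, E3, A3.
Carrying that up a 4th forward: D4 → G4 → C5 → F5.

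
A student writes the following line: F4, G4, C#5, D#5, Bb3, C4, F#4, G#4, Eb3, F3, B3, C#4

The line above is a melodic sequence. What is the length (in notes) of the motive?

4

12 notes total. Splitting into 3 groups of 4:
F4 G4 C#5 D#5 | Bb3 C4 F#4 G#4 | Eb3 F3 B3 C#4
Each cell is the previous one down a 5th — so the unit is 4 notes.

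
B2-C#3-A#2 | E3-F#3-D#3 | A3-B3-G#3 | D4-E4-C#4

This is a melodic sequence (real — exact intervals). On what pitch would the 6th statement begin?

Unit = 3 notes; the statements start on B2, E3, A3, D4, moving up a 4th each time.
Continuing: G4 → C5. Statement 6 starts on C5.

C5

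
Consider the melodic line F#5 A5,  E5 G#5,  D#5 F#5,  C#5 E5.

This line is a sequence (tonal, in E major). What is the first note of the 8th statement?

With a 2-note motive the entries are F#5, E5, D#5, C#5, each down a 2nd from the previous.
Extending the heads down a 2nd: B4 → A4 → G#4 → F#4.

F#4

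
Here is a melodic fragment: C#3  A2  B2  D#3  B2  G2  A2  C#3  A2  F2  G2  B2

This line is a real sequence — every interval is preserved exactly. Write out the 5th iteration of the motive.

F2 Db2 Eb2 G2

Unit = 4 notes; the statements start on C#3, B2, A2, moving down a 2nd each time.
Extending down a 2nd: G2 → F2.
From F2 the exact shape gives F2 Db2 Eb2 G2.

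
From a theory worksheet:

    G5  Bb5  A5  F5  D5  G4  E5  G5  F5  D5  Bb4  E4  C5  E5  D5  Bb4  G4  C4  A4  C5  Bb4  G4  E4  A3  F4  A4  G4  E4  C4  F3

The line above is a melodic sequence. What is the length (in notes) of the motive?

6

30 notes total. Splitting into 5 groups of 6:
G5 Bb5 A5 F5 D5 G4 | E5 G5 F5 D5 Bb4 E4 | C5 E5 D5 Bb4 G4 C4 | A4 C5 Bb4 G4 E4 A3 | F4 A4 G4 E4 C4 F3
Each cell is the previous one down a 3rd — so the unit is 6 notes.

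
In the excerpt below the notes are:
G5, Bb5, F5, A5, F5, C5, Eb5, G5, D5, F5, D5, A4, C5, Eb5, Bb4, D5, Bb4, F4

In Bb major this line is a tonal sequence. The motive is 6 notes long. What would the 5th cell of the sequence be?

F4 A4 Eb4 G4 Eb4 Bb3

With a 6-note motive the entries are G5, Eb5, C5, each down a 3rd from the previous.
Carrying on: A4 → F4.
So cell 5 is F4 A4 Eb4 G4 Eb4 Bb3.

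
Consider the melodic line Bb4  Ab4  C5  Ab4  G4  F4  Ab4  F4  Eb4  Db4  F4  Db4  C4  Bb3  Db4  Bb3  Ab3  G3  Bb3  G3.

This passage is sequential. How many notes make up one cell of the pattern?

20 notes total. Splitting into 5 groups of 4:
Bb4 Ab4 C5 Ab4 | G4 F4 Ab4 F4 | Eb4 Db4 F4 Db4 | C4 Bb3 Db4 Bb3 | Ab3 G3 Bb3 G3
That's a consistent down a 3rd shift per cell, and no other grouping gives one.

4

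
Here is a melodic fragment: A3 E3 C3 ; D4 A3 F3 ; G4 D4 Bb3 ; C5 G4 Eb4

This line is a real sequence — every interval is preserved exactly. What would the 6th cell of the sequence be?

Unit = 3 notes; the statements start on A3, D4, G4, C5, moving up a 4th each time.
Continuing the starts: F5 → Bb5.
So cell 6 is Bb5 F5 Db5.

Bb5 F5 Db5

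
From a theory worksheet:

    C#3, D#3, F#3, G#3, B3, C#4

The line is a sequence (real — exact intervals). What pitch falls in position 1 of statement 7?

Grouping in 2s, the 1st note of each cell is C#3, F#3, B3.
Extending up a 4th: E4 → A4 → D5 → G5.

G5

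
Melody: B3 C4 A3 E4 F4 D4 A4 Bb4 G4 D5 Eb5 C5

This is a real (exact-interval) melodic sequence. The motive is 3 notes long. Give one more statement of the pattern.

With a 3-note motive the entries are B3, E4, A4, D5, each up a 4th from the previous.
Statement 5 starts on G5 and keeps the same exact contour: G5 Ab5 F5.

G5 Ab5 F5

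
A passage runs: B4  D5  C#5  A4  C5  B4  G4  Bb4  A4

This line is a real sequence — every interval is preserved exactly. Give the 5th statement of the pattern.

Eb4 Gb4 F4

With a 3-note motive the entries are B4, A4, G4, each down a 2nd from the previous.
Carrying on: F4 → Eb4.
So cell 5 is Eb4 Gb4 F4.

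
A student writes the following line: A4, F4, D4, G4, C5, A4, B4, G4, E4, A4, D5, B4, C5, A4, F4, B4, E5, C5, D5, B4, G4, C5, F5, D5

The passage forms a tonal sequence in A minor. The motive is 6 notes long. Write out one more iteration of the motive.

Unit = 6 notes; the statements start on A4, B4, C5, D5, moving up a 2nd each time.
Statement 5 starts on E5 and keeps the same diatonic contour: E5 C5 A4 D5 G5 E5.

E5 C5 A4 D5 G5 E5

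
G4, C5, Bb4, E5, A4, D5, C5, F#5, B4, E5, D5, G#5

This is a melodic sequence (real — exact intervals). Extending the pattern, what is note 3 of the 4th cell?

E5

With 4-note cells, note 3 of each statement runs Bb4, C5, D5.
From D5, up a 2nd gives E5.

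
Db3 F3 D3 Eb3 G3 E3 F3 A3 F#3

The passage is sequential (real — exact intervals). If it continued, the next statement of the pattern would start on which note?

The 3-note cells begin on Db3, Eb3, F3 — each up a 2nd from the last.
The next head, up a 2nd from F3, is G3.

G3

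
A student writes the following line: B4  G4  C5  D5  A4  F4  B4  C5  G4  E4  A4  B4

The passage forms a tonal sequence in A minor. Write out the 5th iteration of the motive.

Taking 4-note groups, the heads are B4, A4, G4: the pattern moves down a 2nd.
Continuing the starts: F4 → E4.
Statement 5 starts on E4 and keeps the same diatonic contour: E4 C4 F4 G4.

E4 C4 F4 G4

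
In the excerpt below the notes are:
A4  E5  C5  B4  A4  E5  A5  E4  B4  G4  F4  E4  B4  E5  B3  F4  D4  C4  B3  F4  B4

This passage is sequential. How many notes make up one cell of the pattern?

Try groups of 7 (3 cells in 21 notes):
A4 E5 C5 B4 A4 E5 A5 | E4 B4 G4 F4 E4 B4 E5 | B3 F4 D4 C4 B3 F4 B4
Every group is a transposition down a 4th of the one before; no shorter unit works.

7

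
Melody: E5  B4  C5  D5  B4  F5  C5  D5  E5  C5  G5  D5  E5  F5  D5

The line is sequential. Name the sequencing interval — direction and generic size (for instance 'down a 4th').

up a 2nd

The 5-note cells begin on E5, F5, G5 — each up a 2nd from the last.
E5 to F5 is up a 2nd.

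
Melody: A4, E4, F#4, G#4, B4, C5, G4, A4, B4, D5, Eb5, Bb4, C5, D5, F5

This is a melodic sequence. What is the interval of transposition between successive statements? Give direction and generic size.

up a 3rd

The 5-note cells begin on A4, C5, Eb5 — each up a 3rd from the last.
A4 to C5 is up a 3rd.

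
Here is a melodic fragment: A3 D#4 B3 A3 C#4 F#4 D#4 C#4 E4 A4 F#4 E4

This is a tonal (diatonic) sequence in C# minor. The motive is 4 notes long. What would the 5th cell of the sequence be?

B4 E5 C#5 B4

Unit = 4 notes; the statements start on A3, C#4, E4, moving up a 3rd each time.
Continuing the starts: G#4 → B4.
From B4 the diatonic shape gives B4 E5 C#5 B4.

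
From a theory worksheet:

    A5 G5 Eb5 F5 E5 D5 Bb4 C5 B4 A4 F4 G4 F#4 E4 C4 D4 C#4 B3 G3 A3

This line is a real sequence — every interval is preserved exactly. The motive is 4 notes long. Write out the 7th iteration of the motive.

D#3 C#3 A2 B2

With a 4-note motive the entries are A5, E5, B4, F#4, C#4, each down a 4th from the previous.
Continuing the starts: G#3 → D#3.
So cell 7 is D#3 C#3 A2 B2.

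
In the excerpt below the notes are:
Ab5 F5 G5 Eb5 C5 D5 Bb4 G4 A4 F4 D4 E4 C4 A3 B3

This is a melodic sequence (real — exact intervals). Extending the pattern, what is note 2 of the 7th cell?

With 3-note cells, note 2 of each statement runs F5, C5, G4, D4, A3.
Each moves down a 4th. Continuing: E3 → B2.

B2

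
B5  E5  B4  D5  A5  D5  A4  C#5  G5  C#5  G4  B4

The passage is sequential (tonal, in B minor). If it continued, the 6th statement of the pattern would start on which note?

Unit = 4 notes; the statements start on B5, A5, G5, moving down a 2nd each time.
Extending the heads down a 2nd: F#5 → E5 → D5.

D5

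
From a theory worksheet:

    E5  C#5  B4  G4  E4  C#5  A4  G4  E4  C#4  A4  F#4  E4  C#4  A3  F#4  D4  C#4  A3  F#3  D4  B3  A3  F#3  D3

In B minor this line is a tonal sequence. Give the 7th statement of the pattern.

The 5-note cells begin on E5, C#5, A4, F#4, D4 — each down a 3rd from the last.
Extending down a 3rd: B3 → G3.
From G3 the diatonic shape gives G3 E3 D3 B2 G2.

G3 E3 D3 B2 G2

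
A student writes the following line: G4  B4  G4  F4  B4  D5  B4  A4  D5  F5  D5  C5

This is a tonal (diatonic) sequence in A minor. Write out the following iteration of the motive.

F5 A5 F5 E5

Unit = 4 notes; the statements start on G4, B4, D5, moving up a 3rd each time.
Statement 4 starts on F5 and keeps the same diatonic contour: F5 A5 F5 E5.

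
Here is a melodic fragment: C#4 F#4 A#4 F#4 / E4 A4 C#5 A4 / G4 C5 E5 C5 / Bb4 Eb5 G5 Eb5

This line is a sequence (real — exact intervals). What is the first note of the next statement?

Unit = 4 notes; the statements start on C#4, E4, G4, Bb4, moving up a 3rd each time.
One more step up a 3rd gives Db5.

Db5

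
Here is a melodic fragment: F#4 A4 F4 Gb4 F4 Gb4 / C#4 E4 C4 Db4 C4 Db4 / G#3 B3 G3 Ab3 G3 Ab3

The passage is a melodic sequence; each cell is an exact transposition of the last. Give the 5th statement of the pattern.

Taking 6-note groups, the heads are F#4, C#4, G#3: the pattern moves down a 4th.
Carrying on: D#3 → A#2.
Statement 5 starts on A#2 and keeps the same exact contour: A#2 C#3 A2 Bb2 A2 Bb2.

A#2 C#3 A2 Bb2 A2 Bb2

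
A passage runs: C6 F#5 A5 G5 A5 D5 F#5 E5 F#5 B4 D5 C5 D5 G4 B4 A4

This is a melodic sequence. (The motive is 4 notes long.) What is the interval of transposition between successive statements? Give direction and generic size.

Unit = 4 notes; the statements start on C6, A5, F#5, D5, moving down a 3rd each time.
C6 to A5 is down a 3rd.

down a 3rd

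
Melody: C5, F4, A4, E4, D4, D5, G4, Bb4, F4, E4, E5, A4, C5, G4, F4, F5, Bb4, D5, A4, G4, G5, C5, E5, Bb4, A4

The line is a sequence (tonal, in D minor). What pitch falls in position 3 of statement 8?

A5

With 5-note cells, note 3 of each statement runs A4, Bb4, C5, D5, E5.
Extending up a 2nd: F5 → G5 → A5.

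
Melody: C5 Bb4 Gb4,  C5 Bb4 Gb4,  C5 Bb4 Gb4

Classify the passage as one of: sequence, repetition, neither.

repetition

Each 3-note cell is identical (C5 Bb4 Gb4), restated at the same pitch.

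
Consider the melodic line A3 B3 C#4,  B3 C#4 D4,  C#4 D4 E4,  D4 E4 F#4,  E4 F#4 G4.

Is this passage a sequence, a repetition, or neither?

Each 3-note cell is the previous one transposed up a 2nd.

sequence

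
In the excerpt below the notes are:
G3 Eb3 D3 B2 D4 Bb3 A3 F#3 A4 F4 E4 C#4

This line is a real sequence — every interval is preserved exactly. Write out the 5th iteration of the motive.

Unit = 4 notes; the statements start on G3, D4, A4, moving up a 5th each time.
Extending up a 5th: E5 → B5.
From B5 the exact shape gives B5 G5 F#5 D#5.

B5 G5 F#5 D#5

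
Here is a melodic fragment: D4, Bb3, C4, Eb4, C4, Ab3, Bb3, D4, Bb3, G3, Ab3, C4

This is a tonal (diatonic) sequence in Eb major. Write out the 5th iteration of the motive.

Taking 4-note groups, the heads are D4, C4, Bb3: the pattern moves down a 2nd.
Carrying on: Ab3 → G3.
So cell 5 is G3 Eb3 F3 Ab3.

G3 Eb3 F3 Ab3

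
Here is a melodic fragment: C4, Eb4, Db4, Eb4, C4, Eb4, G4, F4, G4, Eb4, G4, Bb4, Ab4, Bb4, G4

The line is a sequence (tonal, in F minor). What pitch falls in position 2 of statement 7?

C6

The unit is 5 notes. Position-2 pitches of the 3 shown cells: Eb4, G4, Bb4.
Carrying that up a 3rd forward: Db5 → F5 → Ab5 → C6.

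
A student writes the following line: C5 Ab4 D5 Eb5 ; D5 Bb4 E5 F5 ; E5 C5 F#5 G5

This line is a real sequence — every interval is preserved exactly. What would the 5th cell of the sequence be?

G#5 E5 A#5 B5

With a 4-note motive the entries are C5, D5, E5, each up a 2nd from the previous.
Carrying on: F#5 → G#5.
So cell 5 is G#5 E5 A#5 B5.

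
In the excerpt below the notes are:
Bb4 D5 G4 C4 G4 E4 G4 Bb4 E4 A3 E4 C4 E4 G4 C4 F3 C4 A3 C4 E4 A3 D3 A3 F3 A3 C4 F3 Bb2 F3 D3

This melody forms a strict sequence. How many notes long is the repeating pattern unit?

Try groups of 6 (5 cells in 30 notes):
Bb4 D5 G4 C4 G4 E4 | G4 Bb4 E4 A3 E4 C4 | E4 G4 C4 F3 C4 A3 | C4 E4 A3 D3 A3 F3 | A3 C4 F3 Bb2 F3 D3
Every group is a transposition down a 3rd of the one before; no shorter unit works.

6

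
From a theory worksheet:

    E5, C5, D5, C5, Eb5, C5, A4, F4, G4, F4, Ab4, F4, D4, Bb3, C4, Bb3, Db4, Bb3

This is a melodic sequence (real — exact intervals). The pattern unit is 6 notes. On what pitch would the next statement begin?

Taking 6-note groups, the heads are E5, A4, D4: the pattern moves down a 5th.
The next head, down a 5th from D4, is G3.

G3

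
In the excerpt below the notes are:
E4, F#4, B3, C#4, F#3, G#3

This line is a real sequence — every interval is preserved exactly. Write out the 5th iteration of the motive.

G#2 A#2

Unit = 2 notes; the statements start on E4, B3, F#3, moving down a 4th each time.
Continuing the starts: C#3 → G#2.
From G#2 the exact shape gives G#2 A#2.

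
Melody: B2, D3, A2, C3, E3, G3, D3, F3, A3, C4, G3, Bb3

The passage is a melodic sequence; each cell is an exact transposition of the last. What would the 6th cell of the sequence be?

C5 Eb5 Bb4 Db5

The 4-note cells begin on B2, E3, A3 — each up a 4th from the last.
Extending up a 4th: D4 → G4 → C5.
Statement 6 starts on C5 and keeps the same exact contour: C5 Eb5 Bb4 Db5.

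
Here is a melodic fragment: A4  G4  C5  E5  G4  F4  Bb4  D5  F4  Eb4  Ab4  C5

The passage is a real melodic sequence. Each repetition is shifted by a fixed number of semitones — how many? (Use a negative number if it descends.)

-2

Taking 4-note groups, the heads are A4, G4, F4: the pattern moves down a 2nd.
Counting half-steps from A4 to G4: -2.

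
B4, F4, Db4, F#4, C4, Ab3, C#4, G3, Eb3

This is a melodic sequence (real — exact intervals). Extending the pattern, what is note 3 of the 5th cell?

F2

Grouping in 3s, the 3rd note of each cell is Db4, Ab3, Eb3.
Carrying that down a 4th forward: Bb2 → F2.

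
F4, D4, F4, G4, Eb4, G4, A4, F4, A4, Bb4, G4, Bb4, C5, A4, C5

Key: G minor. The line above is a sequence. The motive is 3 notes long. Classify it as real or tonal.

Every note is diatonic to G minor.
Cell 1 has -3 semitones from note 1 to 2, but cell 2 has -4 — the interval quality changes while the contour stays the same, which is the hallmark of a tonal sequence.

tonal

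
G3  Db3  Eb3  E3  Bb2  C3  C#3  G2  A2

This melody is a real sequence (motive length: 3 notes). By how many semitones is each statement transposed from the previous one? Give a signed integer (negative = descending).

With a 3-note motive the entries are G3, E3, C#3, each down a 3rd from the previous.
Counting half-steps from G3 to E3: -3.

-3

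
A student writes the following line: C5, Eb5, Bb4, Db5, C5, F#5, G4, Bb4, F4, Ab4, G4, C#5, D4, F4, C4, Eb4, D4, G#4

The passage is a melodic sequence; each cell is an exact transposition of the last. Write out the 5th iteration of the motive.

E3 G3 D3 F3 E3 A#3

The 6-note cells begin on C5, G4, D4 — each down a 4th from the last.
Carrying on: A3 → E3.
So cell 5 is E3 G3 D3 F3 E3 A#3.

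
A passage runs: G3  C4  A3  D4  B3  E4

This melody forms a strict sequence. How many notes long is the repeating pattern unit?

6 notes total. Splitting into 3 groups of 2:
G3 C4 | A3 D4 | B3 E4
That's a consistent up a 2nd shift per cell, and no other grouping gives one.

2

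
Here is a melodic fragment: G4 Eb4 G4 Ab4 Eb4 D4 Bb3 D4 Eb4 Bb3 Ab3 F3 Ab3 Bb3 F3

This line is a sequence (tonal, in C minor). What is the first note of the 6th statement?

F2

Unit = 5 notes; the statements start on G4, D4, Ab3, moving down a 4th each time.
Continuing: Eb3 → Bb2 → F2. Statement 6 starts on F2.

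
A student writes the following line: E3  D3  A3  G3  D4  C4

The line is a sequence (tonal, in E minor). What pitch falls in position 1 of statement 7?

Grouping in 2s, the 1st note of each cell is E3, A3, D4.
Carrying that up a 4th forward: G4 → C5 → F#5 → B5.

B5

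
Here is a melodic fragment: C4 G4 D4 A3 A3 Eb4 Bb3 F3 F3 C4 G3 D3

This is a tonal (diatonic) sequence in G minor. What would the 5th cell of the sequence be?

With a 4-note motive the entries are C4, A3, F3, each down a 3rd from the previous.
Extending down a 3rd: D3 → Bb2.
So cell 5 is Bb2 F3 C3 G2.

Bb2 F3 C3 G2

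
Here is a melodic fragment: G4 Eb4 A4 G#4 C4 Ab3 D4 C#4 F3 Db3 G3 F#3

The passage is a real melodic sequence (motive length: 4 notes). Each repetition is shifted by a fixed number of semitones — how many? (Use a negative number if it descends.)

Taking 4-note groups, the heads are G4, C4, F3: the pattern moves down a 5th.
G4 to C4 spans -7 semitones.

-7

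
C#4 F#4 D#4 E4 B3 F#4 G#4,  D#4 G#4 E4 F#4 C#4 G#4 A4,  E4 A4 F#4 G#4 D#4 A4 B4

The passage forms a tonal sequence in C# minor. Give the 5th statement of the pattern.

Unit = 7 notes; the statements start on C#4, D#4, E4, moving up a 2nd each time.
Extending up a 2nd: F#4 → G#4.
So cell 5 is G#4 C#5 A4 B4 F#4 C#5 D#5.

G#4 C#5 A4 B4 F#4 C#5 D#5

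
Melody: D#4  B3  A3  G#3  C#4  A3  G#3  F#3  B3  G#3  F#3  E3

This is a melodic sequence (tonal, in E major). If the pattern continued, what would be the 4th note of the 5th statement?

Grouping in 4s, the 4th note of each cell is G#3, F#3, E3.
Extending down a 2nd: D#3 → C#3.

C#3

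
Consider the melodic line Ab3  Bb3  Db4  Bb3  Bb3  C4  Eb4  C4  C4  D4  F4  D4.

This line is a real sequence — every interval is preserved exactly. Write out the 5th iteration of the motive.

E4 F#4 A4 F#4

Unit = 4 notes; the statements start on Ab3, Bb3, C4, moving up a 2nd each time.
Carrying on: D4 → E4.
So cell 5 is E4 F#4 A4 F#4.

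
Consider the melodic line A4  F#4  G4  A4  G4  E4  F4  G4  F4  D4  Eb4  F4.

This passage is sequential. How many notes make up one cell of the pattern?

Try groups of 4 (3 cells in 12 notes):
A4 F#4 G4 A4 | G4 E4 F4 G4 | F4 D4 Eb4 F4
Every group is a transposition down a 2nd of the one before; no shorter unit works.

4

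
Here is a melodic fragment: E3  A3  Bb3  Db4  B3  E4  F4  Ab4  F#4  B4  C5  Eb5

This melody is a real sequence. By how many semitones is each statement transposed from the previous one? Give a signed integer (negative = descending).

Taking 4-note groups, the heads are E3, B3, F#4: the pattern moves up a 5th.
E3→B3 is 59 − 52 = 7 semitones.

7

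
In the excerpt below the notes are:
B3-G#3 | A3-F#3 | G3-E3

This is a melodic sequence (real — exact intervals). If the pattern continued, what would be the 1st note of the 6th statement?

Db3

Grouping in 2s, the 1st note of each cell is B3, A3, G3.
Each moves down a 2nd. Continuing: F3 → Eb3 → Db3.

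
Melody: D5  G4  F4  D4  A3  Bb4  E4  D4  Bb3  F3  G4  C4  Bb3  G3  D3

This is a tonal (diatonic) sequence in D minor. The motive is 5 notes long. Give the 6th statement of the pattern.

A3 D3 C3 A2 E2

The 5-note cells begin on D5, Bb4, G4 — each down a 3rd from the last.
Carrying on: E4 → C4 → A3.
So cell 6 is A3 D3 C3 A2 E2.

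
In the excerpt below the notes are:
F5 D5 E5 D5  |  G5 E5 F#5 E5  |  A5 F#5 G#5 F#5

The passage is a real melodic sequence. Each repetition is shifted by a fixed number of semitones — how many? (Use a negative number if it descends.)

Taking 4-note groups, the heads are F5, G5, A5: the pattern moves up a 2nd.
F5 to G5 spans +2 semitones.

2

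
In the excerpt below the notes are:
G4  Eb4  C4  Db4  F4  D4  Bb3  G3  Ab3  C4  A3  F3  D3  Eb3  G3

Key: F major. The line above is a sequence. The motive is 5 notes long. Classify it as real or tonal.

Each cell has the same semitone pattern (-4, -3, 1, 4) — intervals are preserved exactly.
And Eb4 lies outside F major, so the sequence is real rather than tonal.

real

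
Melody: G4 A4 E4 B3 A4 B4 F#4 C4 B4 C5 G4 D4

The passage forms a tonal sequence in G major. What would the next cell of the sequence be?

Taking 4-note groups, the heads are G4, A4, B4: the pattern moves up a 2nd.
So cell 4 is C5 D5 A4 E4.

C5 D5 A4 E4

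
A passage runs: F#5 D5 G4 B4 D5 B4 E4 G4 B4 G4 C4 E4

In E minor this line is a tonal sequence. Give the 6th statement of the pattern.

With a 4-note motive the entries are F#5, D5, B4, each down a 3rd from the previous.
Continuing the starts: G4 → E4 → C4.
So cell 6 is C4 A3 D3 F#3.

C4 A3 D3 F#3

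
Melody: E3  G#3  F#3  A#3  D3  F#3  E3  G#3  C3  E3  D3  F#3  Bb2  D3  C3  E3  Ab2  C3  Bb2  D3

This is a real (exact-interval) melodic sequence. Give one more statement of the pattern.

Gb2 Bb2 Ab2 C3

The 4-note cells begin on E3, D3, C3, Bb2, Ab2 — each down a 2nd from the last.
From Gb2 the exact shape gives Gb2 Bb2 Ab2 C3.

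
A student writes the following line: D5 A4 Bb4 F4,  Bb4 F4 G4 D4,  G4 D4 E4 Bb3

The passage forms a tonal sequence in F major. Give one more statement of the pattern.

Taking 4-note groups, the heads are D5, Bb4, G4: the pattern moves down a 3rd.
So cell 4 is E4 Bb3 C4 G3.

E4 Bb3 C4 G3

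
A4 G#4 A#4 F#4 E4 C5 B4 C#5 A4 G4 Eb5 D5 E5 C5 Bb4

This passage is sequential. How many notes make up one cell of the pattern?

There are 15 notes; a 5-note unit gives 3 cells:
A4 G#4 A#4 F#4 E4 | C5 B4 C#5 A4 G4 | Eb5 D5 E5 C5 Bb4
Each cell is the previous one up a 3rd — so the unit is 5 notes.

5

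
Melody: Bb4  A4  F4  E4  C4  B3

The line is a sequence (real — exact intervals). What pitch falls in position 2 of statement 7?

D#2

The unit is 2 notes. Position-2 pitches of the 3 shown cells: A4, E4, B3.
Each moves down a 4th. Continuing: F#3 → C#3 → G#2 → D#2.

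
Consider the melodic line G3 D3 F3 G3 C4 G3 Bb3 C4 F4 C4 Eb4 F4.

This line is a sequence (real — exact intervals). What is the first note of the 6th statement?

With a 4-note motive the entries are G3, C4, F4, each up a 4th from the previous.
Continuing: Bb4 → Eb5 → Ab5. Statement 6 starts on Ab5.

Ab5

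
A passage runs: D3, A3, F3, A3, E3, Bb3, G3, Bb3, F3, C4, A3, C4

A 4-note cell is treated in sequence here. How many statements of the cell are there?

12 notes in groups of 4 gives 12/4 = 3 statements.
Starts: D3, E3, F3 — each up a 2nd.

3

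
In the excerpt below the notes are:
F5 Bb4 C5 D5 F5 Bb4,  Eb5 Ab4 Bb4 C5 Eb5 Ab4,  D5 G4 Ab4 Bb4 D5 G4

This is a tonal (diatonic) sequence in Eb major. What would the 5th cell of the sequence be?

Bb4 Eb4 F4 G4 Bb4 Eb4

Taking 6-note groups, the heads are F5, Eb5, D5: the pattern moves down a 2nd.
Continuing the starts: C5 → Bb4.
So cell 5 is Bb4 Eb4 F4 G4 Bb4 Eb4.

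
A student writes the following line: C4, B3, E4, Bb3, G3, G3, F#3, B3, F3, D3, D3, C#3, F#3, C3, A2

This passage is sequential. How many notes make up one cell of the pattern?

5

15 notes total. Splitting into 3 groups of 5:
C4 B3 E4 Bb3 G3 | G3 F#3 B3 F3 D3 | D3 C#3 F#3 C3 A2
Each cell is the previous one down a 4th — so the unit is 5 notes.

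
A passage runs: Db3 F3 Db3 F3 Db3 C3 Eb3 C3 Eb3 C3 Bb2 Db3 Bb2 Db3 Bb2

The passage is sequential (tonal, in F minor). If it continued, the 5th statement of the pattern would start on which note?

G2

Taking 5-note groups, the heads are Db3, C3, Bb2: the pattern moves down a 2nd.
Extending the heads down a 2nd: Ab2 → G2.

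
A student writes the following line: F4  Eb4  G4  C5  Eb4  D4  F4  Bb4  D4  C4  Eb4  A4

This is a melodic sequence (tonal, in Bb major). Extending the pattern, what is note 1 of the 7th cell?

The unit is 4 notes. Position-1 pitches of the 3 shown cells: F4, Eb4, D4.
Each moves down a 2nd. Continuing: C4 → Bb3 → A3 → G3.

G3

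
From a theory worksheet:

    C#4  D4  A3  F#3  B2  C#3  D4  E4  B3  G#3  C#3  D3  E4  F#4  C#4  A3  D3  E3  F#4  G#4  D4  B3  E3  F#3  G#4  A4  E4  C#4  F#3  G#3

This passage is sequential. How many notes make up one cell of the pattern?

There are 30 notes; a 6-note unit gives 5 cells:
C#4 D4 A3 F#3 B2 C#3 | D4 E4 B3 G#3 C#3 D3 | E4 F#4 C#4 A3 D3 E3 | F#4 G#4 D4 B3 E3 F#3 | G#4 A4 E4 C#4 F#3 G#3
Every group is a transposition up a 2nd of the one before; no shorter unit works.

6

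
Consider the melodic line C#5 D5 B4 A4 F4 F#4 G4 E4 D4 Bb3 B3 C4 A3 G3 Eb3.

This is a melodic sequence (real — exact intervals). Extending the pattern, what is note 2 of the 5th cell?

Bb2

The unit is 5 notes. Position-2 pitches of the 3 shown cells: D5, G4, C4.
Extending down a 5th: F3 → Bb2.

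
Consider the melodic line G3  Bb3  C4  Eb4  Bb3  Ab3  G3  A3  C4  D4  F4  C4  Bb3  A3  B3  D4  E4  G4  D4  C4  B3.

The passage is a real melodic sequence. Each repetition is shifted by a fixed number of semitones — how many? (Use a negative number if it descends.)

2

With a 7-note motive the entries are G3, A3, B3, each up a 2nd from the previous.
Counting half-steps from G3 to A3: 2.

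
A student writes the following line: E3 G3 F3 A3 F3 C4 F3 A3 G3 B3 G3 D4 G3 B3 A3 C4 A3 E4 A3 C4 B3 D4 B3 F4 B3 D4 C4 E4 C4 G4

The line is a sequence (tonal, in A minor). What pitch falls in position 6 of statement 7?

B4

The unit is 6 notes. Position-6 pitches of the 5 shown cells: C4, D4, E4, F4, G4.
Extending up a 2nd: A4 → B4.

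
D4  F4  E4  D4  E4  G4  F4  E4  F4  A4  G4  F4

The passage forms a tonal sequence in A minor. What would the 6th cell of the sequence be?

B4 D5 C5 B4

Unit = 4 notes; the statements start on D4, E4, F4, moving up a 2nd each time.
Extending up a 2nd: G4 → A4 → B4.
From B4 the diatonic shape gives B4 D5 C5 B4.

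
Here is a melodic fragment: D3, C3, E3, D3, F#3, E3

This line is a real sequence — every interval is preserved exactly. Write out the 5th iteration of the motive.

With a 2-note motive the entries are D3, E3, F#3, each up a 2nd from the previous.
Carrying on: G#3 → A#3.
From A#3 the exact shape gives A#3 G#3.

A#3 G#3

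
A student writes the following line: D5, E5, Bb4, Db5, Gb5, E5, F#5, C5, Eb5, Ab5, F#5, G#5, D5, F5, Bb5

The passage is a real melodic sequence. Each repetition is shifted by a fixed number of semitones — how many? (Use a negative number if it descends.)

Unit = 5 notes; the statements start on D5, E5, F#5, moving up a 2nd each time.
Counting half-steps from D5 to E5: 2.

2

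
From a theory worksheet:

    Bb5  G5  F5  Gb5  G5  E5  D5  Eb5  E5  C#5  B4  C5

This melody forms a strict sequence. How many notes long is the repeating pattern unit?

4

There are 12 notes; a 4-note unit gives 3 cells:
Bb5 G5 F5 Gb5 | G5 E5 D5 Eb5 | E5 C#5 B4 C5
Each cell is the previous one down a 3rd — so the unit is 4 notes.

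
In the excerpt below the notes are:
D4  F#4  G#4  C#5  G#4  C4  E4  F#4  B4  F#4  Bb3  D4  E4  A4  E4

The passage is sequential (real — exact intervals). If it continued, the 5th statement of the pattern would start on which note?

Gb3

The 5-note cells begin on D4, C4, Bb3 — each down a 2nd from the last.
Extending the heads down a 2nd: Ab3 → Gb3.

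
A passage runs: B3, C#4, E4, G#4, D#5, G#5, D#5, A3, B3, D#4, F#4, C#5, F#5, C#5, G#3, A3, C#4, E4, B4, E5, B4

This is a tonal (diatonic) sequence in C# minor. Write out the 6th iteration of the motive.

The 7-note cells begin on B3, A3, G#3 — each down a 2nd from the last.
Carrying on: F#3 → E3 → D#3.
So cell 6 is D#3 E3 G#3 B3 F#4 B4 F#4.

D#3 E3 G#3 B3 F#4 B4 F#4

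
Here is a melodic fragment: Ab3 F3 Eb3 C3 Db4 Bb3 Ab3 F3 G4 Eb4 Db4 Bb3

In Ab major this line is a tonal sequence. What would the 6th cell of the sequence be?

Unit = 4 notes; the statements start on Ab3, Db4, G4, moving up a 4th each time.
Carrying on: C5 → F5 → Bb5.
From Bb5 the diatonic shape gives Bb5 G5 F5 Db5.

Bb5 G5 F5 Db5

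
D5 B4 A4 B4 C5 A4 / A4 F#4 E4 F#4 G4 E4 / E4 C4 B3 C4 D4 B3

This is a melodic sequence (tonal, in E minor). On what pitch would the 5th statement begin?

With a 6-note motive the entries are D5, A4, E4, each down a 4th from the previous.
Continuing: B3 → F#3. Statement 5 starts on F#3.

F#3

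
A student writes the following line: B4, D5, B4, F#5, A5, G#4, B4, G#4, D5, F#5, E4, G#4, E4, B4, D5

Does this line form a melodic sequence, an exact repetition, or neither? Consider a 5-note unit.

Each 5-note cell is the previous one transposed down a 3rd.

sequence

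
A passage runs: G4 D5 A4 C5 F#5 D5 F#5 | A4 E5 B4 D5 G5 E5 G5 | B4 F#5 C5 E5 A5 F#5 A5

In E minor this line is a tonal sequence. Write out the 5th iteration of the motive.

With a 7-note motive the entries are G4, A4, B4, each up a 2nd from the previous.
Continuing the starts: C5 → D5.
Statement 5 starts on D5 and keeps the same diatonic contour: D5 A5 E5 G5 C6 A5 C6.

D5 A5 E5 G5 C6 A5 C6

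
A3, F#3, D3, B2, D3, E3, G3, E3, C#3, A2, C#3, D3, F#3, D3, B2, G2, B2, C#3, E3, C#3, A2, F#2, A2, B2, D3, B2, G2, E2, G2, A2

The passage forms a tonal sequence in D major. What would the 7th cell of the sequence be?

B2 G2 E2 C#2 E2 F#2

With a 6-note motive the entries are A3, G3, F#3, E3, D3, each down a 2nd from the previous.
Extending down a 2nd: C#3 → B2.
Statement 7 starts on B2 and keeps the same diatonic contour: B2 G2 E2 C#2 E2 F#2.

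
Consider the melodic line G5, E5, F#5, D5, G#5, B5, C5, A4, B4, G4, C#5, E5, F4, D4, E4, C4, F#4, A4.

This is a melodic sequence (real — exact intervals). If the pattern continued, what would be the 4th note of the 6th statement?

Eb2

The unit is 6 notes. Position-4 pitches of the 3 shown cells: D5, G4, C4.
Carrying that down a 5th forward: F3 → Bb2 → Eb2.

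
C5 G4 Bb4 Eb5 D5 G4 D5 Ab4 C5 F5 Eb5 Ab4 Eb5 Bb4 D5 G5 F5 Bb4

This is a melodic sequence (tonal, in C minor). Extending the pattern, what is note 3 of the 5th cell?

F5

Grouping in 6s, the 3rd note of each cell is Bb4, C5, D5.
Each moves up a 2nd. Continuing: Eb5 → F5.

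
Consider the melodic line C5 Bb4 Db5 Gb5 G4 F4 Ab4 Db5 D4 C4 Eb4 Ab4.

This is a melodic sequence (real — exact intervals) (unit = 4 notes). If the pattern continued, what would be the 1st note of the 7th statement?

Grouping in 4s, the 1st note of each cell is C5, G4, D4.
Extending down a 4th: A3 → E3 → B2 → F#2.

F#2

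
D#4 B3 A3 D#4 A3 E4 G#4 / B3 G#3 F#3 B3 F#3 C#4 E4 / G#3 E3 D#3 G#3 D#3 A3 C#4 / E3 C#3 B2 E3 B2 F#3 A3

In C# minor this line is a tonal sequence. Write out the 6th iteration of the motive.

A2 F#2 E2 A2 E2 B2 D#3

Taking 7-note groups, the heads are D#4, B3, G#3, E3: the pattern moves down a 3rd.
Continuing the starts: C#3 → A2.
So cell 6 is A2 F#2 E2 A2 E2 B2 D#3.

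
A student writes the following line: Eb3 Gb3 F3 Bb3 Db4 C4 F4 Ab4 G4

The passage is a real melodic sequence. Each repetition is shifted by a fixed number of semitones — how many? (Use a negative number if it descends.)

7

The 3-note cells begin on Eb3, Bb3, F4 — each up a 5th from the last.
Eb3 to Bb3 spans +7 semitones.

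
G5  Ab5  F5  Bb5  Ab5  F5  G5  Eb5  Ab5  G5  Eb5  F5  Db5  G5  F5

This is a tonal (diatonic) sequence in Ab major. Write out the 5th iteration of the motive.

With a 5-note motive the entries are G5, F5, Eb5, each down a 2nd from the previous.
Continuing the starts: Db5 → C5.
Statement 5 starts on C5 and keeps the same diatonic contour: C5 Db5 Bb4 Eb5 Db5.

C5 Db5 Bb4 Eb5 Db5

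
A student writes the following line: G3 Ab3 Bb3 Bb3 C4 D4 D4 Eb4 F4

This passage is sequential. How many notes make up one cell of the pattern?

3

9 notes total. Splitting into 3 groups of 3:
G3 Ab3 Bb3 | Bb3 C4 D4 | D4 Eb4 F4
Every group is a transposition up a 3rd of the one before; no shorter unit works.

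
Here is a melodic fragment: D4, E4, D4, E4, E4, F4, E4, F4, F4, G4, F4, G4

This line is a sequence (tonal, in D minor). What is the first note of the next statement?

G4

Unit = 4 notes; the statements start on D4, E4, F4, moving up a 2nd each time.
The next head, up a 2nd from F4, is G4.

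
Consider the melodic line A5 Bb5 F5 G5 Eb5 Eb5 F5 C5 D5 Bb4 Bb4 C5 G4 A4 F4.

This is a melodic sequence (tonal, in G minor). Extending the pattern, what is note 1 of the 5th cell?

C4

With 5-note cells, note 1 of each statement runs A5, Eb5, Bb4.
Carrying that down a 4th forward: F4 → C4.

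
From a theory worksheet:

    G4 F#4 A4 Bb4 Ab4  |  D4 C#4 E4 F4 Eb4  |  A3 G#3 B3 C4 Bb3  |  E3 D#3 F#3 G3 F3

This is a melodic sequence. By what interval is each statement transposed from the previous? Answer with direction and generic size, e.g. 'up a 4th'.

down a 4th

Unit = 5 notes; the statements start on G4, D4, A3, E3, moving down a 4th each time.
From G4 to D4: down a 4th.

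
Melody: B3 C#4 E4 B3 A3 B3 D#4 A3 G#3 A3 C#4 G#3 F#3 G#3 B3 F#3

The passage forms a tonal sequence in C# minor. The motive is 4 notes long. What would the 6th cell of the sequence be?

Taking 4-note groups, the heads are B3, A3, G#3, F#3: the pattern moves down a 2nd.
Carrying on: E3 → D#3.
So cell 6 is D#3 E3 G#3 D#3.

D#3 E3 G#3 D#3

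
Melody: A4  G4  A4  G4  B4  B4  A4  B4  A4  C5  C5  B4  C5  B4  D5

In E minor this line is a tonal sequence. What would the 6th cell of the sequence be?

Unit = 5 notes; the statements start on A4, B4, C5, moving up a 2nd each time.
Extending up a 2nd: D5 → E5 → F#5.
From F#5 the diatonic shape gives F#5 E5 F#5 E5 G5.

F#5 E5 F#5 E5 G5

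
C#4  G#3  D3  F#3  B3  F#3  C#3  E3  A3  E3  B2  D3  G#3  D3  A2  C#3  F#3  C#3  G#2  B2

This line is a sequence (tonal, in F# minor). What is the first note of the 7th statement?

D3

Unit = 4 notes; the statements start on C#4, B3, A3, G#3, F#3, moving down a 2nd each time.
Extending the heads down a 2nd: E3 → D3.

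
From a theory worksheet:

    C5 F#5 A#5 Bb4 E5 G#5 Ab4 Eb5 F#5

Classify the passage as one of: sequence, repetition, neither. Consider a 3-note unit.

neither

Note 2 of cell 3 is Eb5; if this were a sequence it would be D5. No unit length gives a consistent transposition pattern.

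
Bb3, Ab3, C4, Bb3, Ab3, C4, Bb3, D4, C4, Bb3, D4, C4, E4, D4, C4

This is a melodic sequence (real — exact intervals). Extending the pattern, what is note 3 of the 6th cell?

A#4

The unit is 5 notes. Position-3 pitches of the 3 shown cells: C4, D4, E4.
Carrying that up a 2nd forward: F#4 → G#4 → A#4.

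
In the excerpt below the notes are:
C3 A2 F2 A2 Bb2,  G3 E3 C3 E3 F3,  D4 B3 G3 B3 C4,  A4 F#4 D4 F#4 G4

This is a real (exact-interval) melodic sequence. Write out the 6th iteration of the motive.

Unit = 5 notes; the statements start on C3, G3, D4, A4, moving up a 5th each time.
Continuing the starts: E5 → B5.
So cell 6 is B5 G#5 E5 G#5 A5.

B5 G#5 E5 G#5 A5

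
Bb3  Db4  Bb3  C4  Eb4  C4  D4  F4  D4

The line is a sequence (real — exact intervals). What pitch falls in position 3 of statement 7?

With 3-note cells, note 3 of each statement runs Bb3, C4, D4.
Extending up a 2nd: E4 → F#4 → G#4 → A#4.

A#4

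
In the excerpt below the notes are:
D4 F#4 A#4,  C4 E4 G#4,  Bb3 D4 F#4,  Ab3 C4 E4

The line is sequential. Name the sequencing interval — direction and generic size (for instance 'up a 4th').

down a 2nd

The 3-note cells begin on D4, C4, Bb3, Ab3 — each down a 2nd from the last.
From D4 to C4: down a 2nd.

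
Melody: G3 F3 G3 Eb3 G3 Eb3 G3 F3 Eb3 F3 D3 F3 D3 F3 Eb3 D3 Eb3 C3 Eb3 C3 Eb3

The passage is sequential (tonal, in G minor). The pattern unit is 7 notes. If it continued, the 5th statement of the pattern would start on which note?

With a 7-note motive the entries are G3, F3, Eb3, each down a 2nd from the previous.
Extending the heads down a 2nd: D3 → C3.

C3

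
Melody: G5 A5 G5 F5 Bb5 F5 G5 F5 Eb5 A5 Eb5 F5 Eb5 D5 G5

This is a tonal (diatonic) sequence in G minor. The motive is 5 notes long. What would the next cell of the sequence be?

Taking 5-note groups, the heads are G5, F5, Eb5: the pattern moves down a 2nd.
Statement 4 starts on D5 and keeps the same diatonic contour: D5 Eb5 D5 C5 F5.

D5 Eb5 D5 C5 F5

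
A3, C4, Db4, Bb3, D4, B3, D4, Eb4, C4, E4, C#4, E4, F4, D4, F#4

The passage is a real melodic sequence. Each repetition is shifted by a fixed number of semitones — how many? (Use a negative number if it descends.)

2

Unit = 5 notes; the statements start on A3, B3, C#4, moving up a 2nd each time.
A3 to B3 spans +2 semitones.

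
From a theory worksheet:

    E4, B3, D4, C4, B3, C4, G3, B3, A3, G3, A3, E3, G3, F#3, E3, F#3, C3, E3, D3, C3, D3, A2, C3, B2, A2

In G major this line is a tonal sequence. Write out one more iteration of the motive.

The 5-note cells begin on E4, C4, A3, F#3, D3 — each down a 3rd from the last.
Statement 6 starts on B2 and keeps the same diatonic contour: B2 F#2 A2 G2 F#2.

B2 F#2 A2 G2 F#2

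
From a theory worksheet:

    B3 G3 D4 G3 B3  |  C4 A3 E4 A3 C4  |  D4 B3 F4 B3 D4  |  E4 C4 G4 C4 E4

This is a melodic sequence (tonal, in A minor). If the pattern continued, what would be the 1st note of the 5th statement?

F4

With 5-note cells, note 1 of each statement runs B3, C4, D4, E4.
Each moves up a 2nd; the next is F4.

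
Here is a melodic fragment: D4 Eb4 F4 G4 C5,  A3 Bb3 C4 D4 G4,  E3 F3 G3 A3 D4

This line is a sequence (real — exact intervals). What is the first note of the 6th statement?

C#2

Unit = 5 notes; the statements start on D4, A3, E3, moving down a 4th each time.
Continuing: B2 → F#2 → C#2. Statement 6 starts on C#2.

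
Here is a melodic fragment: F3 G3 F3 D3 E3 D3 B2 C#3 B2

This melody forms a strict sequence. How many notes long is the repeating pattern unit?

There are 9 notes; a 3-note unit gives 3 cells:
F3 G3 F3 | D3 E3 D3 | B2 C#3 B2
Each cell is the previous one down a 3rd — so the unit is 3 notes.

3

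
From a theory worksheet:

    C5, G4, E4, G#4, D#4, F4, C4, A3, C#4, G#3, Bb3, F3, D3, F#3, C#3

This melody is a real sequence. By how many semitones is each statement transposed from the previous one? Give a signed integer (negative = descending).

With a 5-note motive the entries are C5, F4, Bb3, each down a 5th from the previous.
C5→F4 is 65 − 72 = -7 semitones.

-7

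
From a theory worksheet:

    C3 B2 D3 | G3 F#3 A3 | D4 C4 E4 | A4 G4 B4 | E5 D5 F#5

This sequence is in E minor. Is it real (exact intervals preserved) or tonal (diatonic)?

Every note is diatonic to E minor.
Cell 1 has -1 semitones from note 1 to 2, but cell 3 has -2 — the interval quality changes while the contour stays the same, which is the hallmark of a tonal sequence.

tonal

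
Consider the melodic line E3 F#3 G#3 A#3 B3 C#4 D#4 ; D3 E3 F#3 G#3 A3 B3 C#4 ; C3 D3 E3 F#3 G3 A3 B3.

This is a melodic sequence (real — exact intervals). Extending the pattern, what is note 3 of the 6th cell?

Bb2

With 7-note cells, note 3 of each statement runs G#3, F#3, E3.
Each moves down a 2nd. Continuing: D3 → C3 → Bb2.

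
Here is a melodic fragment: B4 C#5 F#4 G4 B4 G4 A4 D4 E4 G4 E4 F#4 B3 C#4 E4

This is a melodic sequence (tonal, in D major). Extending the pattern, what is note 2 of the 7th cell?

E3

The unit is 5 notes. Position-2 pitches of the 3 shown cells: C#5, A4, F#4.
Carrying that down a 3rd forward: D4 → B3 → G3 → E3.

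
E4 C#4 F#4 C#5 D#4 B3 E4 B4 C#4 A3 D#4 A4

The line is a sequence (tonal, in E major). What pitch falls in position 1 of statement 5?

A3

The unit is 4 notes. Position-1 pitches of the 3 shown cells: E4, D#4, C#4.
Each moves down a 2nd. Continuing: B3 → A3.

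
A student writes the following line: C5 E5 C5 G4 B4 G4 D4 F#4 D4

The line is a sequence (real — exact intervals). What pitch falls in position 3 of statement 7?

F#2

With 3-note cells, note 3 of each statement runs C5, G4, D4.
Extending down a 4th: A3 → E3 → B2 → F#2.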